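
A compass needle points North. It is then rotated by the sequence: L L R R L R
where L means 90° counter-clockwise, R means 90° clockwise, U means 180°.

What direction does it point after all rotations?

Answer: Final heading: North

Derivation:
Start: North
  L (left (90° counter-clockwise)) -> West
  L (left (90° counter-clockwise)) -> South
  R (right (90° clockwise)) -> West
  R (right (90° clockwise)) -> North
  L (left (90° counter-clockwise)) -> West
  R (right (90° clockwise)) -> North
Final: North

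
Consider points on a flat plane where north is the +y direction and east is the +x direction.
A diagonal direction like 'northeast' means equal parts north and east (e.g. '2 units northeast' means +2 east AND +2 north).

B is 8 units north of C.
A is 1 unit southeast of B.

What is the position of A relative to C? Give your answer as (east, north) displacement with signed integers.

Answer: A is at (east=1, north=7) relative to C.

Derivation:
Place C at the origin (east=0, north=0).
  B is 8 units north of C: delta (east=+0, north=+8); B at (east=0, north=8).
  A is 1 unit southeast of B: delta (east=+1, north=-1); A at (east=1, north=7).
Therefore A relative to C: (east=1, north=7).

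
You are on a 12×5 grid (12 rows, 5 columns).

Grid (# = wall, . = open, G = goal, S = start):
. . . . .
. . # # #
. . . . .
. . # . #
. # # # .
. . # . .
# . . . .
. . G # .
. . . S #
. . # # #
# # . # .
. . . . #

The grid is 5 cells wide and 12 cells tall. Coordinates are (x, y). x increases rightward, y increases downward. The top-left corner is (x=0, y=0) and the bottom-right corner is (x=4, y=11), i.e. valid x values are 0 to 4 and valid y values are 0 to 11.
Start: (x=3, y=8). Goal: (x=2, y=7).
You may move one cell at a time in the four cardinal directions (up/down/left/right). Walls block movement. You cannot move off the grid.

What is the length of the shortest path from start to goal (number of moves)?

Answer: Shortest path length: 2

Derivation:
BFS from (x=3, y=8) until reaching (x=2, y=7):
  Distance 0: (x=3, y=8)
  Distance 1: (x=2, y=8)
  Distance 2: (x=2, y=7), (x=1, y=8)  <- goal reached here
One shortest path (2 moves): (x=3, y=8) -> (x=2, y=8) -> (x=2, y=7)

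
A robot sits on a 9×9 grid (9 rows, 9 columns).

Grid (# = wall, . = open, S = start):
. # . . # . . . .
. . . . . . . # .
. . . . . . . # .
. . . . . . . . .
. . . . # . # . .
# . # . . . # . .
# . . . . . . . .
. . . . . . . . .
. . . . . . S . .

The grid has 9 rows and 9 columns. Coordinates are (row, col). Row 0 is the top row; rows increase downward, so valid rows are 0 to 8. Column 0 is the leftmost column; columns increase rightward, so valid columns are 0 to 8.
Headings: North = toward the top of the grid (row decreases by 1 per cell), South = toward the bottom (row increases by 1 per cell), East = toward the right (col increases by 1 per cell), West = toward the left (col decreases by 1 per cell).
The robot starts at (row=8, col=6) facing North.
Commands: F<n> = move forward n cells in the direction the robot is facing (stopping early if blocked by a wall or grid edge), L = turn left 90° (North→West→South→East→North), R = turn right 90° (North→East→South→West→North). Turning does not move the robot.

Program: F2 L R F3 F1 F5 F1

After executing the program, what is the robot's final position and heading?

Answer: Final position: (row=6, col=6), facing North

Derivation:
Start: (row=8, col=6), facing North
  F2: move forward 2, now at (row=6, col=6)
  L: turn left, now facing West
  R: turn right, now facing North
  F3: move forward 0/3 (blocked), now at (row=6, col=6)
  F1: move forward 0/1 (blocked), now at (row=6, col=6)
  F5: move forward 0/5 (blocked), now at (row=6, col=6)
  F1: move forward 0/1 (blocked), now at (row=6, col=6)
Final: (row=6, col=6), facing North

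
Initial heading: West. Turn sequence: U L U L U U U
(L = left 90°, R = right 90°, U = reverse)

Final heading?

Answer: Final heading: West

Derivation:
Start: West
  U (U-turn (180°)) -> East
  L (left (90° counter-clockwise)) -> North
  U (U-turn (180°)) -> South
  L (left (90° counter-clockwise)) -> East
  U (U-turn (180°)) -> West
  U (U-turn (180°)) -> East
  U (U-turn (180°)) -> West
Final: West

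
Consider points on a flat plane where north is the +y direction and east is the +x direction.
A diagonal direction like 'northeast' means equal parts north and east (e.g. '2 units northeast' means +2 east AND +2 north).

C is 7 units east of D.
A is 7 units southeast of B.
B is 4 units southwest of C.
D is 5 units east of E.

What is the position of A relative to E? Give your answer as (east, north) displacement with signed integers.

Answer: A is at (east=15, north=-11) relative to E.

Derivation:
Place E at the origin (east=0, north=0).
  D is 5 units east of E: delta (east=+5, north=+0); D at (east=5, north=0).
  C is 7 units east of D: delta (east=+7, north=+0); C at (east=12, north=0).
  B is 4 units southwest of C: delta (east=-4, north=-4); B at (east=8, north=-4).
  A is 7 units southeast of B: delta (east=+7, north=-7); A at (east=15, north=-11).
Therefore A relative to E: (east=15, north=-11).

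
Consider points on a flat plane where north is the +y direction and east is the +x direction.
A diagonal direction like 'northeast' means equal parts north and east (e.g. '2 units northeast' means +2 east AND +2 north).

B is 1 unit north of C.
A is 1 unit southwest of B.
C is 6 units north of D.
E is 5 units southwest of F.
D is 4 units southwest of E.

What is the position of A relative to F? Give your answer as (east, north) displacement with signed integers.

Answer: A is at (east=-10, north=-3) relative to F.

Derivation:
Place F at the origin (east=0, north=0).
  E is 5 units southwest of F: delta (east=-5, north=-5); E at (east=-5, north=-5).
  D is 4 units southwest of E: delta (east=-4, north=-4); D at (east=-9, north=-9).
  C is 6 units north of D: delta (east=+0, north=+6); C at (east=-9, north=-3).
  B is 1 unit north of C: delta (east=+0, north=+1); B at (east=-9, north=-2).
  A is 1 unit southwest of B: delta (east=-1, north=-1); A at (east=-10, north=-3).
Therefore A relative to F: (east=-10, north=-3).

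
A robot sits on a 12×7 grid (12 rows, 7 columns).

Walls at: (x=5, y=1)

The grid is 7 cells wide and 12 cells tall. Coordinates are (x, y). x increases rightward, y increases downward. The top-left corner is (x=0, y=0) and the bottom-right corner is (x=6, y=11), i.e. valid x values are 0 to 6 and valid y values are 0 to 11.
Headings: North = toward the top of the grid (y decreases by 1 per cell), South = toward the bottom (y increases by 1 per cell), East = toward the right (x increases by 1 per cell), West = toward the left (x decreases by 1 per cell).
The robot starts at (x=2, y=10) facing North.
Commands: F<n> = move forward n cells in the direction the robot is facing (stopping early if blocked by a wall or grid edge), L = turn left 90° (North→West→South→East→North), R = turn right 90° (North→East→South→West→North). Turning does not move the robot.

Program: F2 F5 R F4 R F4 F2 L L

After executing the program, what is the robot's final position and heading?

Answer: Final position: (x=6, y=9), facing North

Derivation:
Start: (x=2, y=10), facing North
  F2: move forward 2, now at (x=2, y=8)
  F5: move forward 5, now at (x=2, y=3)
  R: turn right, now facing East
  F4: move forward 4, now at (x=6, y=3)
  R: turn right, now facing South
  F4: move forward 4, now at (x=6, y=7)
  F2: move forward 2, now at (x=6, y=9)
  L: turn left, now facing East
  L: turn left, now facing North
Final: (x=6, y=9), facing North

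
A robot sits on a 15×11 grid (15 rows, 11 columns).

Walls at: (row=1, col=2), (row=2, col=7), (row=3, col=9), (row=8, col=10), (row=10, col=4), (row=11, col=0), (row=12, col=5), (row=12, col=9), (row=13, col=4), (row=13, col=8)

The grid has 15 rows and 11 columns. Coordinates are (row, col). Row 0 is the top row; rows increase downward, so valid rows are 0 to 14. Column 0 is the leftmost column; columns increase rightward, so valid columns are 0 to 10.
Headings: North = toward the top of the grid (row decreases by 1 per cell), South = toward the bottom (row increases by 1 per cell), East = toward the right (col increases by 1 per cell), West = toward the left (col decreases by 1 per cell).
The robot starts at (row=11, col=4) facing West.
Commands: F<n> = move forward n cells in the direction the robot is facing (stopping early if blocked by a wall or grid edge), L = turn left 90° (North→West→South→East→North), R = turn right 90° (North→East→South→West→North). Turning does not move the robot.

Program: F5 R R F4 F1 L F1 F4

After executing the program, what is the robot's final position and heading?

Start: (row=11, col=4), facing West
  F5: move forward 3/5 (blocked), now at (row=11, col=1)
  R: turn right, now facing North
  R: turn right, now facing East
  F4: move forward 4, now at (row=11, col=5)
  F1: move forward 1, now at (row=11, col=6)
  L: turn left, now facing North
  F1: move forward 1, now at (row=10, col=6)
  F4: move forward 4, now at (row=6, col=6)
Final: (row=6, col=6), facing North

Answer: Final position: (row=6, col=6), facing North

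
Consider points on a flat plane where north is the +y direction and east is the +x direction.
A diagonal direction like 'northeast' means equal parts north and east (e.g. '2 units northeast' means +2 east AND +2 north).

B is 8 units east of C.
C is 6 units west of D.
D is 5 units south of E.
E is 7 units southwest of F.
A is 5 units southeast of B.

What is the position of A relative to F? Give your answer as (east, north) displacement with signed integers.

Answer: A is at (east=0, north=-17) relative to F.

Derivation:
Place F at the origin (east=0, north=0).
  E is 7 units southwest of F: delta (east=-7, north=-7); E at (east=-7, north=-7).
  D is 5 units south of E: delta (east=+0, north=-5); D at (east=-7, north=-12).
  C is 6 units west of D: delta (east=-6, north=+0); C at (east=-13, north=-12).
  B is 8 units east of C: delta (east=+8, north=+0); B at (east=-5, north=-12).
  A is 5 units southeast of B: delta (east=+5, north=-5); A at (east=0, north=-17).
Therefore A relative to F: (east=0, north=-17).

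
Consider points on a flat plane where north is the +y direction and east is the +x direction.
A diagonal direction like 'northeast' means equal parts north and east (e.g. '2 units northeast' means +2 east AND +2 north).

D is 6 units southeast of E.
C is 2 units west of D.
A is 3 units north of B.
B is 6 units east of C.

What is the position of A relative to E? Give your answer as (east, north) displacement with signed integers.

Place E at the origin (east=0, north=0).
  D is 6 units southeast of E: delta (east=+6, north=-6); D at (east=6, north=-6).
  C is 2 units west of D: delta (east=-2, north=+0); C at (east=4, north=-6).
  B is 6 units east of C: delta (east=+6, north=+0); B at (east=10, north=-6).
  A is 3 units north of B: delta (east=+0, north=+3); A at (east=10, north=-3).
Therefore A relative to E: (east=10, north=-3).

Answer: A is at (east=10, north=-3) relative to E.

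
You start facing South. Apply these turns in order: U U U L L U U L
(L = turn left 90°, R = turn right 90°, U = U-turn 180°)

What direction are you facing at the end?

Answer: Final heading: East

Derivation:
Start: South
  U (U-turn (180°)) -> North
  U (U-turn (180°)) -> South
  U (U-turn (180°)) -> North
  L (left (90° counter-clockwise)) -> West
  L (left (90° counter-clockwise)) -> South
  U (U-turn (180°)) -> North
  U (U-turn (180°)) -> South
  L (left (90° counter-clockwise)) -> East
Final: East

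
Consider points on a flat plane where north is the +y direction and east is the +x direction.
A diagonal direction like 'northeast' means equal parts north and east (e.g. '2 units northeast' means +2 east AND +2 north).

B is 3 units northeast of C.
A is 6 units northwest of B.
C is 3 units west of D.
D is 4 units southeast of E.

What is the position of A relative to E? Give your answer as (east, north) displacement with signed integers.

Place E at the origin (east=0, north=0).
  D is 4 units southeast of E: delta (east=+4, north=-4); D at (east=4, north=-4).
  C is 3 units west of D: delta (east=-3, north=+0); C at (east=1, north=-4).
  B is 3 units northeast of C: delta (east=+3, north=+3); B at (east=4, north=-1).
  A is 6 units northwest of B: delta (east=-6, north=+6); A at (east=-2, north=5).
Therefore A relative to E: (east=-2, north=5).

Answer: A is at (east=-2, north=5) relative to E.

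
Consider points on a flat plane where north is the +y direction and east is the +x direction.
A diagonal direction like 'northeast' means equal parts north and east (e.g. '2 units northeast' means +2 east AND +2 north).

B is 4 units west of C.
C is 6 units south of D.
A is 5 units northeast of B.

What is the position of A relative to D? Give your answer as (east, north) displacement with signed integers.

Place D at the origin (east=0, north=0).
  C is 6 units south of D: delta (east=+0, north=-6); C at (east=0, north=-6).
  B is 4 units west of C: delta (east=-4, north=+0); B at (east=-4, north=-6).
  A is 5 units northeast of B: delta (east=+5, north=+5); A at (east=1, north=-1).
Therefore A relative to D: (east=1, north=-1).

Answer: A is at (east=1, north=-1) relative to D.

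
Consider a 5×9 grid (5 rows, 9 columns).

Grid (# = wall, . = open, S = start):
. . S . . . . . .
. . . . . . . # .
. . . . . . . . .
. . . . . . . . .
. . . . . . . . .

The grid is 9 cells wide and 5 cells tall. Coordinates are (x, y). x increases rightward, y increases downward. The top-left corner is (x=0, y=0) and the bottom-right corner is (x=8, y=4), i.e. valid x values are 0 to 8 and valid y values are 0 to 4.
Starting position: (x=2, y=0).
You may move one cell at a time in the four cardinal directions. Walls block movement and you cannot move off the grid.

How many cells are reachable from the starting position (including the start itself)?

Answer: Reachable cells: 44

Derivation:
BFS flood-fill from (x=2, y=0):
  Distance 0: (x=2, y=0)
  Distance 1: (x=1, y=0), (x=3, y=0), (x=2, y=1)
  Distance 2: (x=0, y=0), (x=4, y=0), (x=1, y=1), (x=3, y=1), (x=2, y=2)
  Distance 3: (x=5, y=0), (x=0, y=1), (x=4, y=1), (x=1, y=2), (x=3, y=2), (x=2, y=3)
  Distance 4: (x=6, y=0), (x=5, y=1), (x=0, y=2), (x=4, y=2), (x=1, y=3), (x=3, y=3), (x=2, y=4)
  Distance 5: (x=7, y=0), (x=6, y=1), (x=5, y=2), (x=0, y=3), (x=4, y=3), (x=1, y=4), (x=3, y=4)
  Distance 6: (x=8, y=0), (x=6, y=2), (x=5, y=3), (x=0, y=4), (x=4, y=4)
  Distance 7: (x=8, y=1), (x=7, y=2), (x=6, y=3), (x=5, y=4)
  Distance 8: (x=8, y=2), (x=7, y=3), (x=6, y=4)
  Distance 9: (x=8, y=3), (x=7, y=4)
  Distance 10: (x=8, y=4)
Total reachable: 44 (grid has 44 open cells total)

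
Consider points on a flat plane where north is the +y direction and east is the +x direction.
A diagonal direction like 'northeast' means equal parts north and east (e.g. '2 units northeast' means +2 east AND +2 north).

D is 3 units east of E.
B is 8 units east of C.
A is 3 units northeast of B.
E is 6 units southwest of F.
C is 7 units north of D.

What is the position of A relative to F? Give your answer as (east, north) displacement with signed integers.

Place F at the origin (east=0, north=0).
  E is 6 units southwest of F: delta (east=-6, north=-6); E at (east=-6, north=-6).
  D is 3 units east of E: delta (east=+3, north=+0); D at (east=-3, north=-6).
  C is 7 units north of D: delta (east=+0, north=+7); C at (east=-3, north=1).
  B is 8 units east of C: delta (east=+8, north=+0); B at (east=5, north=1).
  A is 3 units northeast of B: delta (east=+3, north=+3); A at (east=8, north=4).
Therefore A relative to F: (east=8, north=4).

Answer: A is at (east=8, north=4) relative to F.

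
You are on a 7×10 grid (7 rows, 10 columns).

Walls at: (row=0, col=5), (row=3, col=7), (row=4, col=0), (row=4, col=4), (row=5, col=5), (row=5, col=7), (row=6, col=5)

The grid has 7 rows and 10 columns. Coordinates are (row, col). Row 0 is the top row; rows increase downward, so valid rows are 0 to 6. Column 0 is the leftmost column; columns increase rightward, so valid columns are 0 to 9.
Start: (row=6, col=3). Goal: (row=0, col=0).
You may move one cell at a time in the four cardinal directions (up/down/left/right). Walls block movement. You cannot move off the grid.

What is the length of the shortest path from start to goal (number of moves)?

Answer: Shortest path length: 9

Derivation:
BFS from (row=6, col=3) until reaching (row=0, col=0):
  Distance 0: (row=6, col=3)
  Distance 1: (row=5, col=3), (row=6, col=2), (row=6, col=4)
  Distance 2: (row=4, col=3), (row=5, col=2), (row=5, col=4), (row=6, col=1)
  Distance 3: (row=3, col=3), (row=4, col=2), (row=5, col=1), (row=6, col=0)
  Distance 4: (row=2, col=3), (row=3, col=2), (row=3, col=4), (row=4, col=1), (row=5, col=0)
  Distance 5: (row=1, col=3), (row=2, col=2), (row=2, col=4), (row=3, col=1), (row=3, col=5)
  Distance 6: (row=0, col=3), (row=1, col=2), (row=1, col=4), (row=2, col=1), (row=2, col=5), (row=3, col=0), (row=3, col=6), (row=4, col=5)
  Distance 7: (row=0, col=2), (row=0, col=4), (row=1, col=1), (row=1, col=5), (row=2, col=0), (row=2, col=6), (row=4, col=6)
  Distance 8: (row=0, col=1), (row=1, col=0), (row=1, col=6), (row=2, col=7), (row=4, col=7), (row=5, col=6)
  Distance 9: (row=0, col=0), (row=0, col=6), (row=1, col=7), (row=2, col=8), (row=4, col=8), (row=6, col=6)  <- goal reached here
One shortest path (9 moves): (row=6, col=3) -> (row=6, col=2) -> (row=6, col=1) -> (row=5, col=1) -> (row=4, col=1) -> (row=3, col=1) -> (row=3, col=0) -> (row=2, col=0) -> (row=1, col=0) -> (row=0, col=0)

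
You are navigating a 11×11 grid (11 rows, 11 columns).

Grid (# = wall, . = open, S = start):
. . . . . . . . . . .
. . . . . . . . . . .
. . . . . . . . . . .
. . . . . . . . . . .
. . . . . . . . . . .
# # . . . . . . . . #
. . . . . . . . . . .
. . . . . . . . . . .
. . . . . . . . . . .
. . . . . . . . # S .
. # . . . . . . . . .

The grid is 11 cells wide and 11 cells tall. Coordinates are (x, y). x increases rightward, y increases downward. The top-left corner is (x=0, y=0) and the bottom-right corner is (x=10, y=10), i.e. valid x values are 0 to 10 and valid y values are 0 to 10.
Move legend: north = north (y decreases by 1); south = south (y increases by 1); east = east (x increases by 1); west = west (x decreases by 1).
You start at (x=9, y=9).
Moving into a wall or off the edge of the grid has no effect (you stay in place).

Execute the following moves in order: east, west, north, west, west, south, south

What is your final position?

Start: (x=9, y=9)
  east (east): (x=9, y=9) -> (x=10, y=9)
  west (west): (x=10, y=9) -> (x=9, y=9)
  north (north): (x=9, y=9) -> (x=9, y=8)
  west (west): (x=9, y=8) -> (x=8, y=8)
  west (west): (x=8, y=8) -> (x=7, y=8)
  south (south): (x=7, y=8) -> (x=7, y=9)
  south (south): (x=7, y=9) -> (x=7, y=10)
Final: (x=7, y=10)

Answer: Final position: (x=7, y=10)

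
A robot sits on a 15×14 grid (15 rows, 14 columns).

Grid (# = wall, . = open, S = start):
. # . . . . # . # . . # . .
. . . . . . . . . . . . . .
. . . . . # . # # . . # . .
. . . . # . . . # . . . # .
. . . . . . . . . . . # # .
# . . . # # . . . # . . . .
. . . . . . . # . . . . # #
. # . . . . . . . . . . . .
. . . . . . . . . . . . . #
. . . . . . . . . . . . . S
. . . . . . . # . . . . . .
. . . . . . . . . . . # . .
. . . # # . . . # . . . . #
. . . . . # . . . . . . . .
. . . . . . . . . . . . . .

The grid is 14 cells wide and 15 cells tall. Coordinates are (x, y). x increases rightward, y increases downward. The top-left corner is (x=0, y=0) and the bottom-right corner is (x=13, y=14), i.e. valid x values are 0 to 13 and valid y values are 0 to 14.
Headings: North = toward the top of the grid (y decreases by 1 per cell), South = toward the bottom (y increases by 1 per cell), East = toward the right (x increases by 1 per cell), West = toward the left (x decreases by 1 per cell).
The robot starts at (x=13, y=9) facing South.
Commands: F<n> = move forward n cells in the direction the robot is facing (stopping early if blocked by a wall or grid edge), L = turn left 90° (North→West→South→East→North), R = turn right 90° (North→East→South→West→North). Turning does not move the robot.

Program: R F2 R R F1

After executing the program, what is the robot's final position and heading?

Start: (x=13, y=9), facing South
  R: turn right, now facing West
  F2: move forward 2, now at (x=11, y=9)
  R: turn right, now facing North
  R: turn right, now facing East
  F1: move forward 1, now at (x=12, y=9)
Final: (x=12, y=9), facing East

Answer: Final position: (x=12, y=9), facing East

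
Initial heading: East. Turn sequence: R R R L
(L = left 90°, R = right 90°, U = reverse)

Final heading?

Answer: Final heading: West

Derivation:
Start: East
  R (right (90° clockwise)) -> South
  R (right (90° clockwise)) -> West
  R (right (90° clockwise)) -> North
  L (left (90° counter-clockwise)) -> West
Final: West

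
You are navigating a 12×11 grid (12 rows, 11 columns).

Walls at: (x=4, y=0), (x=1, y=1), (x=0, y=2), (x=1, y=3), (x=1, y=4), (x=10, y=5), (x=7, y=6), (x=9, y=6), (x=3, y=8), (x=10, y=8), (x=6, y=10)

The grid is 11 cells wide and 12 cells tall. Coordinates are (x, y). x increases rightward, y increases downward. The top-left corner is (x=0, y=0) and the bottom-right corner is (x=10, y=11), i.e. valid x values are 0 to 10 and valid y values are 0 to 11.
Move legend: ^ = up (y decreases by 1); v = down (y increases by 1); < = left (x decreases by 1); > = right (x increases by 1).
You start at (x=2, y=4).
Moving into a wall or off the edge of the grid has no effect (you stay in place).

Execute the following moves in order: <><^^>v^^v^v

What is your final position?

Start: (x=2, y=4)
  < (left): blocked, stay at (x=2, y=4)
  > (right): (x=2, y=4) -> (x=3, y=4)
  < (left): (x=3, y=4) -> (x=2, y=4)
  ^ (up): (x=2, y=4) -> (x=2, y=3)
  ^ (up): (x=2, y=3) -> (x=2, y=2)
  > (right): (x=2, y=2) -> (x=3, y=2)
  v (down): (x=3, y=2) -> (x=3, y=3)
  ^ (up): (x=3, y=3) -> (x=3, y=2)
  ^ (up): (x=3, y=2) -> (x=3, y=1)
  v (down): (x=3, y=1) -> (x=3, y=2)
  ^ (up): (x=3, y=2) -> (x=3, y=1)
  v (down): (x=3, y=1) -> (x=3, y=2)
Final: (x=3, y=2)

Answer: Final position: (x=3, y=2)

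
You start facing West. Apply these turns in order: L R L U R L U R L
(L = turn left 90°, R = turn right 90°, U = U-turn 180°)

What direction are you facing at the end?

Start: West
  L (left (90° counter-clockwise)) -> South
  R (right (90° clockwise)) -> West
  L (left (90° counter-clockwise)) -> South
  U (U-turn (180°)) -> North
  R (right (90° clockwise)) -> East
  L (left (90° counter-clockwise)) -> North
  U (U-turn (180°)) -> South
  R (right (90° clockwise)) -> West
  L (left (90° counter-clockwise)) -> South
Final: South

Answer: Final heading: South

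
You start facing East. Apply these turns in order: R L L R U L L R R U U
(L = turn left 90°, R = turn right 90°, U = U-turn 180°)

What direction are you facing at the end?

Start: East
  R (right (90° clockwise)) -> South
  L (left (90° counter-clockwise)) -> East
  L (left (90° counter-clockwise)) -> North
  R (right (90° clockwise)) -> East
  U (U-turn (180°)) -> West
  L (left (90° counter-clockwise)) -> South
  L (left (90° counter-clockwise)) -> East
  R (right (90° clockwise)) -> South
  R (right (90° clockwise)) -> West
  U (U-turn (180°)) -> East
  U (U-turn (180°)) -> West
Final: West

Answer: Final heading: West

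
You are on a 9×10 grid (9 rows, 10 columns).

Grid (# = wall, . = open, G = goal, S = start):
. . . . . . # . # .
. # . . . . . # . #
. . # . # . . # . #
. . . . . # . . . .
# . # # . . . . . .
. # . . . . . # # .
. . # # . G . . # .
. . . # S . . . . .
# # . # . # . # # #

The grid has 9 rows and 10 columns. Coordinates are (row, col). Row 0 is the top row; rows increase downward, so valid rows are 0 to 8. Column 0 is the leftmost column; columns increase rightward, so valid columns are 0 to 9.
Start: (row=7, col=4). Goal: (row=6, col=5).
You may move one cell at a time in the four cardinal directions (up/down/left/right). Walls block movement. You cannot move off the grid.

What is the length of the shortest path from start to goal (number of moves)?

Answer: Shortest path length: 2

Derivation:
BFS from (row=7, col=4) until reaching (row=6, col=5):
  Distance 0: (row=7, col=4)
  Distance 1: (row=6, col=4), (row=7, col=5), (row=8, col=4)
  Distance 2: (row=5, col=4), (row=6, col=5), (row=7, col=6)  <- goal reached here
One shortest path (2 moves): (row=7, col=4) -> (row=7, col=5) -> (row=6, col=5)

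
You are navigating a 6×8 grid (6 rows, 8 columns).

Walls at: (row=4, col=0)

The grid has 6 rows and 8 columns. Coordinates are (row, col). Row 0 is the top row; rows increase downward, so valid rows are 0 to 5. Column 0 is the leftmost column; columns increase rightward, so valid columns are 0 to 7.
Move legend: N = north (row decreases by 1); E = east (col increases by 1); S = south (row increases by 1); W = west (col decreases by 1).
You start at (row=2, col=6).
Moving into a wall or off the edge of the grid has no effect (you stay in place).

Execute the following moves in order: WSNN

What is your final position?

Start: (row=2, col=6)
  W (west): (row=2, col=6) -> (row=2, col=5)
  S (south): (row=2, col=5) -> (row=3, col=5)
  N (north): (row=3, col=5) -> (row=2, col=5)
  N (north): (row=2, col=5) -> (row=1, col=5)
Final: (row=1, col=5)

Answer: Final position: (row=1, col=5)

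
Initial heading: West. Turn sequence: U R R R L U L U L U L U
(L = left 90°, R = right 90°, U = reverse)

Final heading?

Start: West
  U (U-turn (180°)) -> East
  R (right (90° clockwise)) -> South
  R (right (90° clockwise)) -> West
  R (right (90° clockwise)) -> North
  L (left (90° counter-clockwise)) -> West
  U (U-turn (180°)) -> East
  L (left (90° counter-clockwise)) -> North
  U (U-turn (180°)) -> South
  L (left (90° counter-clockwise)) -> East
  U (U-turn (180°)) -> West
  L (left (90° counter-clockwise)) -> South
  U (U-turn (180°)) -> North
Final: North

Answer: Final heading: North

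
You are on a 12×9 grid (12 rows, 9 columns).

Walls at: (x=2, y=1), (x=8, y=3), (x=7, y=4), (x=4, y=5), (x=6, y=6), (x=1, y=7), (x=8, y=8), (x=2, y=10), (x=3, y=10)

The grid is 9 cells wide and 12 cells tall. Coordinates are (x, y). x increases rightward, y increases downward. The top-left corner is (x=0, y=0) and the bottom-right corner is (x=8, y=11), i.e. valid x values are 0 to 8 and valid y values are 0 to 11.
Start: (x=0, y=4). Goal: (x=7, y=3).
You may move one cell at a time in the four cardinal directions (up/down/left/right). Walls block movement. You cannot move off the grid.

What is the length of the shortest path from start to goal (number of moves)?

BFS from (x=0, y=4) until reaching (x=7, y=3):
  Distance 0: (x=0, y=4)
  Distance 1: (x=0, y=3), (x=1, y=4), (x=0, y=5)
  Distance 2: (x=0, y=2), (x=1, y=3), (x=2, y=4), (x=1, y=5), (x=0, y=6)
  Distance 3: (x=0, y=1), (x=1, y=2), (x=2, y=3), (x=3, y=4), (x=2, y=5), (x=1, y=6), (x=0, y=7)
  Distance 4: (x=0, y=0), (x=1, y=1), (x=2, y=2), (x=3, y=3), (x=4, y=4), (x=3, y=5), (x=2, y=6), (x=0, y=8)
  Distance 5: (x=1, y=0), (x=3, y=2), (x=4, y=3), (x=5, y=4), (x=3, y=6), (x=2, y=7), (x=1, y=8), (x=0, y=9)
  Distance 6: (x=2, y=0), (x=3, y=1), (x=4, y=2), (x=5, y=3), (x=6, y=4), (x=5, y=5), (x=4, y=6), (x=3, y=7), (x=2, y=8), (x=1, y=9), (x=0, y=10)
  Distance 7: (x=3, y=0), (x=4, y=1), (x=5, y=2), (x=6, y=3), (x=6, y=5), (x=5, y=6), (x=4, y=7), (x=3, y=8), (x=2, y=9), (x=1, y=10), (x=0, y=11)
  Distance 8: (x=4, y=0), (x=5, y=1), (x=6, y=2), (x=7, y=3), (x=7, y=5), (x=5, y=7), (x=4, y=8), (x=3, y=9), (x=1, y=11)  <- goal reached here
One shortest path (8 moves): (x=0, y=4) -> (x=1, y=4) -> (x=2, y=4) -> (x=3, y=4) -> (x=4, y=4) -> (x=5, y=4) -> (x=6, y=4) -> (x=6, y=3) -> (x=7, y=3)

Answer: Shortest path length: 8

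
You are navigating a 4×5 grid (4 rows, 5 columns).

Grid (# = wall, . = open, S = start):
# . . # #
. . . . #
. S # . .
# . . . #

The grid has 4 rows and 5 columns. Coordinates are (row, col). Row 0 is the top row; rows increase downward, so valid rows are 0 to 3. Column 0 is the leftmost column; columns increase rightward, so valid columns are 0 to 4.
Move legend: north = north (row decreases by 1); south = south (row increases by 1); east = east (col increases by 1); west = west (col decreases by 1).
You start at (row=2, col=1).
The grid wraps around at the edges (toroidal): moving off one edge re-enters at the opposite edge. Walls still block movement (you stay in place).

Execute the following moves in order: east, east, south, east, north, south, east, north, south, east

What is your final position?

Start: (row=2, col=1)
  east (east): blocked, stay at (row=2, col=1)
  east (east): blocked, stay at (row=2, col=1)
  south (south): (row=2, col=1) -> (row=3, col=1)
  east (east): (row=3, col=1) -> (row=3, col=2)
  north (north): blocked, stay at (row=3, col=2)
  south (south): (row=3, col=2) -> (row=0, col=2)
  east (east): blocked, stay at (row=0, col=2)
  north (north): (row=0, col=2) -> (row=3, col=2)
  south (south): (row=3, col=2) -> (row=0, col=2)
  east (east): blocked, stay at (row=0, col=2)
Final: (row=0, col=2)

Answer: Final position: (row=0, col=2)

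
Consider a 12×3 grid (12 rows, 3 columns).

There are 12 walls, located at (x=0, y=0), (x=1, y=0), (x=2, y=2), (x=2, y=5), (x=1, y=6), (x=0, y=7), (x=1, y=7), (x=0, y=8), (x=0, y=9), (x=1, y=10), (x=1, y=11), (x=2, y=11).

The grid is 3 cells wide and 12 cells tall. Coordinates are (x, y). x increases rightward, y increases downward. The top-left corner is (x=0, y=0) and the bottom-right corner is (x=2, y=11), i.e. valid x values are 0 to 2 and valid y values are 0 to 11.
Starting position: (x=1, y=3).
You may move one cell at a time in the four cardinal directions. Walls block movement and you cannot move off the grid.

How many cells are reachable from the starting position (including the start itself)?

BFS flood-fill from (x=1, y=3):
  Distance 0: (x=1, y=3)
  Distance 1: (x=1, y=2), (x=0, y=3), (x=2, y=3), (x=1, y=4)
  Distance 2: (x=1, y=1), (x=0, y=2), (x=0, y=4), (x=2, y=4), (x=1, y=5)
  Distance 3: (x=0, y=1), (x=2, y=1), (x=0, y=5)
  Distance 4: (x=2, y=0), (x=0, y=6)
Total reachable: 15 (grid has 24 open cells total)

Answer: Reachable cells: 15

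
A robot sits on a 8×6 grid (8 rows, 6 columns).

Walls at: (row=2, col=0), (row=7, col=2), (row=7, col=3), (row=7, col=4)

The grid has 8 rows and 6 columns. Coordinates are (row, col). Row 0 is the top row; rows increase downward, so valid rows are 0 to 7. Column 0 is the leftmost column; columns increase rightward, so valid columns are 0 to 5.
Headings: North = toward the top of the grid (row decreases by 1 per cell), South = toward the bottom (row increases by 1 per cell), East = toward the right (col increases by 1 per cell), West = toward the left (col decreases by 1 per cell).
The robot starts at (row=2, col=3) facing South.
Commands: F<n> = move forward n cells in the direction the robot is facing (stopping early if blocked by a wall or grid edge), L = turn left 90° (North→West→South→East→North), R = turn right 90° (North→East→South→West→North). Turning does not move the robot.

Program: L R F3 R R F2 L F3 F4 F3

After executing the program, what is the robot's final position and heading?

Start: (row=2, col=3), facing South
  L: turn left, now facing East
  R: turn right, now facing South
  F3: move forward 3, now at (row=5, col=3)
  R: turn right, now facing West
  R: turn right, now facing North
  F2: move forward 2, now at (row=3, col=3)
  L: turn left, now facing West
  F3: move forward 3, now at (row=3, col=0)
  F4: move forward 0/4 (blocked), now at (row=3, col=0)
  F3: move forward 0/3 (blocked), now at (row=3, col=0)
Final: (row=3, col=0), facing West

Answer: Final position: (row=3, col=0), facing West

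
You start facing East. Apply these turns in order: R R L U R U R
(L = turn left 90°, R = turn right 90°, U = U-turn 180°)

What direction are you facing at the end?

Answer: Final heading: North

Derivation:
Start: East
  R (right (90° clockwise)) -> South
  R (right (90° clockwise)) -> West
  L (left (90° counter-clockwise)) -> South
  U (U-turn (180°)) -> North
  R (right (90° clockwise)) -> East
  U (U-turn (180°)) -> West
  R (right (90° clockwise)) -> North
Final: North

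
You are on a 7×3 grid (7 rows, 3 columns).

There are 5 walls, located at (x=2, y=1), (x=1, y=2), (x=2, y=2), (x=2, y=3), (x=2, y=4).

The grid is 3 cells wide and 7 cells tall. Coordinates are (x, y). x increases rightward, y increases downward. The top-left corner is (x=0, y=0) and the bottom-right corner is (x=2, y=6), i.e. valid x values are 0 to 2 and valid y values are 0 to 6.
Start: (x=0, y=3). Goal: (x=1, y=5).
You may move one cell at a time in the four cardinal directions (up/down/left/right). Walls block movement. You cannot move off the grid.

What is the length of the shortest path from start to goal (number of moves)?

BFS from (x=0, y=3) until reaching (x=1, y=5):
  Distance 0: (x=0, y=3)
  Distance 1: (x=0, y=2), (x=1, y=3), (x=0, y=4)
  Distance 2: (x=0, y=1), (x=1, y=4), (x=0, y=5)
  Distance 3: (x=0, y=0), (x=1, y=1), (x=1, y=5), (x=0, y=6)  <- goal reached here
One shortest path (3 moves): (x=0, y=3) -> (x=1, y=3) -> (x=1, y=4) -> (x=1, y=5)

Answer: Shortest path length: 3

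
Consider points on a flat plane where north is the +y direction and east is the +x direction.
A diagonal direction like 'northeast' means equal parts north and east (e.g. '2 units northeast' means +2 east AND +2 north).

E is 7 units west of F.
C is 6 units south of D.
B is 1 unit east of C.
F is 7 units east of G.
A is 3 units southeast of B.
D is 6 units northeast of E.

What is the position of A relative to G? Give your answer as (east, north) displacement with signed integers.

Place G at the origin (east=0, north=0).
  F is 7 units east of G: delta (east=+7, north=+0); F at (east=7, north=0).
  E is 7 units west of F: delta (east=-7, north=+0); E at (east=0, north=0).
  D is 6 units northeast of E: delta (east=+6, north=+6); D at (east=6, north=6).
  C is 6 units south of D: delta (east=+0, north=-6); C at (east=6, north=0).
  B is 1 unit east of C: delta (east=+1, north=+0); B at (east=7, north=0).
  A is 3 units southeast of B: delta (east=+3, north=-3); A at (east=10, north=-3).
Therefore A relative to G: (east=10, north=-3).

Answer: A is at (east=10, north=-3) relative to G.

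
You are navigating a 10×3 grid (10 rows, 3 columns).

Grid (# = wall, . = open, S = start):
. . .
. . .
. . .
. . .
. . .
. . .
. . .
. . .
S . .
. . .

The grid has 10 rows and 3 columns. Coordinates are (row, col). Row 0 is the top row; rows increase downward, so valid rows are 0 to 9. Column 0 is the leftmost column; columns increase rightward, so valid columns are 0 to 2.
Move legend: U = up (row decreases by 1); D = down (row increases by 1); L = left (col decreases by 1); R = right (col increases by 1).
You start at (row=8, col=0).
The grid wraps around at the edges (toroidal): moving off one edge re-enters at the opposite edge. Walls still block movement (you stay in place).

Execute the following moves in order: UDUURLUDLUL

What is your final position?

Answer: Final position: (row=5, col=1)

Derivation:
Start: (row=8, col=0)
  U (up): (row=8, col=0) -> (row=7, col=0)
  D (down): (row=7, col=0) -> (row=8, col=0)
  U (up): (row=8, col=0) -> (row=7, col=0)
  U (up): (row=7, col=0) -> (row=6, col=0)
  R (right): (row=6, col=0) -> (row=6, col=1)
  L (left): (row=6, col=1) -> (row=6, col=0)
  U (up): (row=6, col=0) -> (row=5, col=0)
  D (down): (row=5, col=0) -> (row=6, col=0)
  L (left): (row=6, col=0) -> (row=6, col=2)
  U (up): (row=6, col=2) -> (row=5, col=2)
  L (left): (row=5, col=2) -> (row=5, col=1)
Final: (row=5, col=1)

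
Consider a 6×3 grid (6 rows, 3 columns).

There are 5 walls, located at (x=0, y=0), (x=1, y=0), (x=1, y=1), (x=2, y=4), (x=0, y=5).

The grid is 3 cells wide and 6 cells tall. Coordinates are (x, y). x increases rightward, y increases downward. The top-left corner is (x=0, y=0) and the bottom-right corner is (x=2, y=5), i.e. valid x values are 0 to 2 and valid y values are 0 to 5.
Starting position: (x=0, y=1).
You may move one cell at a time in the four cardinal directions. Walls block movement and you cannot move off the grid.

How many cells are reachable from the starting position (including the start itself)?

BFS flood-fill from (x=0, y=1):
  Distance 0: (x=0, y=1)
  Distance 1: (x=0, y=2)
  Distance 2: (x=1, y=2), (x=0, y=3)
  Distance 3: (x=2, y=2), (x=1, y=3), (x=0, y=4)
  Distance 4: (x=2, y=1), (x=2, y=3), (x=1, y=4)
  Distance 5: (x=2, y=0), (x=1, y=5)
  Distance 6: (x=2, y=5)
Total reachable: 13 (grid has 13 open cells total)

Answer: Reachable cells: 13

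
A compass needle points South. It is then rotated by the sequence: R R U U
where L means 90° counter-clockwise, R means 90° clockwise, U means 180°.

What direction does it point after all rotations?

Answer: Final heading: North

Derivation:
Start: South
  R (right (90° clockwise)) -> West
  R (right (90° clockwise)) -> North
  U (U-turn (180°)) -> South
  U (U-turn (180°)) -> North
Final: North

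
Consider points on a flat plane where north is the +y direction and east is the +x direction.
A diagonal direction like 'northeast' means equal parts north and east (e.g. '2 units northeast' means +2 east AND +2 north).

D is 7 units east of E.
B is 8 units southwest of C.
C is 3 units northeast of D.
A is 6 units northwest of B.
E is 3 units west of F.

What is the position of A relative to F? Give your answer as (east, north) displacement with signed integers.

Answer: A is at (east=-7, north=1) relative to F.

Derivation:
Place F at the origin (east=0, north=0).
  E is 3 units west of F: delta (east=-3, north=+0); E at (east=-3, north=0).
  D is 7 units east of E: delta (east=+7, north=+0); D at (east=4, north=0).
  C is 3 units northeast of D: delta (east=+3, north=+3); C at (east=7, north=3).
  B is 8 units southwest of C: delta (east=-8, north=-8); B at (east=-1, north=-5).
  A is 6 units northwest of B: delta (east=-6, north=+6); A at (east=-7, north=1).
Therefore A relative to F: (east=-7, north=1).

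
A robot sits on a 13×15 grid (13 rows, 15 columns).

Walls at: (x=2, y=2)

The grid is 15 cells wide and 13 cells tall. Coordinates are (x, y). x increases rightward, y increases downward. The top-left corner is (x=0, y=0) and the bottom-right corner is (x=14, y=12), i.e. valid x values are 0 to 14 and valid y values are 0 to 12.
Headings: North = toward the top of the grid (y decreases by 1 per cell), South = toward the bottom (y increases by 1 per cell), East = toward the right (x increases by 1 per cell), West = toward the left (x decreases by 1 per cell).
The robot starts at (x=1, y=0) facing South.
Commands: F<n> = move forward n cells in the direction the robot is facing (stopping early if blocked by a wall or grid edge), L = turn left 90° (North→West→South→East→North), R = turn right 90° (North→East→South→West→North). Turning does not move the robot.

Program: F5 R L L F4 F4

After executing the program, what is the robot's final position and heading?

Answer: Final position: (x=9, y=5), facing East

Derivation:
Start: (x=1, y=0), facing South
  F5: move forward 5, now at (x=1, y=5)
  R: turn right, now facing West
  L: turn left, now facing South
  L: turn left, now facing East
  F4: move forward 4, now at (x=5, y=5)
  F4: move forward 4, now at (x=9, y=5)
Final: (x=9, y=5), facing East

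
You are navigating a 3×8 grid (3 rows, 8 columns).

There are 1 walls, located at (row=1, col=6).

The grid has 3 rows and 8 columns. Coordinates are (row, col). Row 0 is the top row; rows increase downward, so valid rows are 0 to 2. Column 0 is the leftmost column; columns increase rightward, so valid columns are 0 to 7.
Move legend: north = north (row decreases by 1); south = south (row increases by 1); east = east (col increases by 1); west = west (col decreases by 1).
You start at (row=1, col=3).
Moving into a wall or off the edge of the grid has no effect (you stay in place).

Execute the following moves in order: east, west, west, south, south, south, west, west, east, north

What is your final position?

Start: (row=1, col=3)
  east (east): (row=1, col=3) -> (row=1, col=4)
  west (west): (row=1, col=4) -> (row=1, col=3)
  west (west): (row=1, col=3) -> (row=1, col=2)
  south (south): (row=1, col=2) -> (row=2, col=2)
  south (south): blocked, stay at (row=2, col=2)
  south (south): blocked, stay at (row=2, col=2)
  west (west): (row=2, col=2) -> (row=2, col=1)
  west (west): (row=2, col=1) -> (row=2, col=0)
  east (east): (row=2, col=0) -> (row=2, col=1)
  north (north): (row=2, col=1) -> (row=1, col=1)
Final: (row=1, col=1)

Answer: Final position: (row=1, col=1)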